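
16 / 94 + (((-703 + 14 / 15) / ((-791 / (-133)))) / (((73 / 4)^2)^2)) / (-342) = 3465784686136 / 20361112823385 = 0.17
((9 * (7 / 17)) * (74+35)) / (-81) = -763 / 153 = -4.99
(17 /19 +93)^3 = 5677858304 /6859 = 827796.81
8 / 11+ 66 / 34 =499 / 187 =2.67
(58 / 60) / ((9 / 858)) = 4147 / 45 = 92.16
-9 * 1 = -9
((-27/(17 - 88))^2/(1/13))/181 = 9477/912421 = 0.01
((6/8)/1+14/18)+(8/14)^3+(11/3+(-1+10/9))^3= 55639777/1000188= 55.63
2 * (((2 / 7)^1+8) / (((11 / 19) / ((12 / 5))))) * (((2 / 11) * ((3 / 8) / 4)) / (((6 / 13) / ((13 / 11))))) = 279357 / 93170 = 3.00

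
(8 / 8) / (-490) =-0.00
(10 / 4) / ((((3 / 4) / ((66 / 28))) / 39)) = 2145 / 7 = 306.43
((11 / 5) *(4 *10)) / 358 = 0.25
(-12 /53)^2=144 /2809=0.05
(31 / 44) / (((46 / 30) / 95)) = 44175 / 1012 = 43.65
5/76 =0.07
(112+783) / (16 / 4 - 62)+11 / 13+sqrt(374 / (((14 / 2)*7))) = -10997 / 754+sqrt(374) / 7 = -11.82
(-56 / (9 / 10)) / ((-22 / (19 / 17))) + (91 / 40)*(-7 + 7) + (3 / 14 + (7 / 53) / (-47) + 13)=960950051 / 58692942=16.37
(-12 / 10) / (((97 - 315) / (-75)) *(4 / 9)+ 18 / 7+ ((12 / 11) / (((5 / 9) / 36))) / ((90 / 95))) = -31185 / 2039537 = -0.02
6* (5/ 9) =10/ 3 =3.33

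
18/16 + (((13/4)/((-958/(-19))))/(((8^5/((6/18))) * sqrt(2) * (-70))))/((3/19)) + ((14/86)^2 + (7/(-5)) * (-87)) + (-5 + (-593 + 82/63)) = -2207414261/4659480 - 4693 * sqrt(2)/158214389760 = -473.75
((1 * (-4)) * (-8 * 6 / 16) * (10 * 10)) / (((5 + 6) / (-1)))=-1200 / 11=-109.09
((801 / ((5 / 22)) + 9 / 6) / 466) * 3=22.70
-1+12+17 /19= 226 /19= 11.89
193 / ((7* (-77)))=-193 / 539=-0.36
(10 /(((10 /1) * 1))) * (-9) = -9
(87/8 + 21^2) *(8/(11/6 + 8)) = 21690/59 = 367.63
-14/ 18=-7/ 9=-0.78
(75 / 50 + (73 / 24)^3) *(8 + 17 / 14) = 17619379 / 64512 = 273.12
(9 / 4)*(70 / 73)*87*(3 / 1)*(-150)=-6166125 / 73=-84467.47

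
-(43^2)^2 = -3418801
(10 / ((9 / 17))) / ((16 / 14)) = 595 / 36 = 16.53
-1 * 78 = -78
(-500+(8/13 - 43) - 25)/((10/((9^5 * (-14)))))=3048817968/65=46904891.82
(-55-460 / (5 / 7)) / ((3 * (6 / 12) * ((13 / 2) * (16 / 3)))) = -699 / 52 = -13.44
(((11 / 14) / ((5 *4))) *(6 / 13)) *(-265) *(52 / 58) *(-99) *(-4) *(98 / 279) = -538692 / 899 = -599.21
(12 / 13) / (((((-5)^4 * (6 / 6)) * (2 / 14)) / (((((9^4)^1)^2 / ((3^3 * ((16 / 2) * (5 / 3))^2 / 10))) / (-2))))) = -301327047 / 650000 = -463.58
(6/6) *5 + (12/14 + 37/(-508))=20569/3556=5.78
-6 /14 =-3 /7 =-0.43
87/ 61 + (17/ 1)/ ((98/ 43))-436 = -2553291/ 5978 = -427.11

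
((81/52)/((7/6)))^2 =59049/33124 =1.78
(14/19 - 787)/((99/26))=-388414/1881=-206.49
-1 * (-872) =872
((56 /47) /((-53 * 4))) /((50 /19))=-133 /62275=-0.00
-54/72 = -3/4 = -0.75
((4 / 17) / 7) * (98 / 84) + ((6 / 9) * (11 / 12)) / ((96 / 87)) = 5807 / 9792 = 0.59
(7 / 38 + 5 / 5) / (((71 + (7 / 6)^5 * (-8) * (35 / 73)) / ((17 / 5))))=319302 / 4973117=0.06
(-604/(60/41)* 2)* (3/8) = -6191/20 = -309.55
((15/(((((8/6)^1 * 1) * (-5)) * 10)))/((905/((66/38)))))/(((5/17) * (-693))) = 51/24073000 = 0.00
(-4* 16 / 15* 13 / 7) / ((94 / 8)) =-3328 / 4935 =-0.67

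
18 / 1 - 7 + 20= 31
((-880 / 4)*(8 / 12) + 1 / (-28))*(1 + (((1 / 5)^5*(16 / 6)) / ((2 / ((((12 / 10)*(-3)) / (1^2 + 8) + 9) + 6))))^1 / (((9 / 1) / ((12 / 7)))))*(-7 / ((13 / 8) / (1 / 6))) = 105.45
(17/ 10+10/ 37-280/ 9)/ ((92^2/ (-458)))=22221931/ 14092560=1.58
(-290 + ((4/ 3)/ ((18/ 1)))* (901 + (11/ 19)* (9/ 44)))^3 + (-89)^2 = -12009088802333879/ 1080045576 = -11119057.44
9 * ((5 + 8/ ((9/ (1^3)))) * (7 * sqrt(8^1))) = 742 * sqrt(2) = 1049.35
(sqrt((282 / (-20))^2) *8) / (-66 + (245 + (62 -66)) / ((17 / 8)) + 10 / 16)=1632 / 695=2.35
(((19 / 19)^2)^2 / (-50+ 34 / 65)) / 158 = -65 / 508128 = -0.00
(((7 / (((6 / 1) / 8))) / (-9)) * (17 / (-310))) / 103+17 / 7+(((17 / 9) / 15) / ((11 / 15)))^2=2692942358 / 1095310755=2.46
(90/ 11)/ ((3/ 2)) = 60/ 11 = 5.45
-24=-24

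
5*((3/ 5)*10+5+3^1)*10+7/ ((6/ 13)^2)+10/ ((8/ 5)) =6652/ 9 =739.11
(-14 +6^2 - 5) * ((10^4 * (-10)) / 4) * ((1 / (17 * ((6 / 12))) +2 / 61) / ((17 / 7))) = -27300000 / 1037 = -26325.94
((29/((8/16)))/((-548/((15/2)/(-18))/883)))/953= 128035/3133464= 0.04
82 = 82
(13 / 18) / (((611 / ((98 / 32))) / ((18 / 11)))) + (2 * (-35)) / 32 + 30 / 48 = -3219 / 2068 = -1.56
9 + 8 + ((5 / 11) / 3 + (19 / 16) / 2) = 18739 / 1056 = 17.75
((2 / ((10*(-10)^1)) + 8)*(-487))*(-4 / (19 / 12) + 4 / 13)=2802198 / 325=8622.15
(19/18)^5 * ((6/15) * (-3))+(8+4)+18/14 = 129108827/11022480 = 11.71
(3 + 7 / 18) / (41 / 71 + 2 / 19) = 82289 / 16578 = 4.96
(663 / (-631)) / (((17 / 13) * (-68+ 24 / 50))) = 12675 / 1065128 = 0.01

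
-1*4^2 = -16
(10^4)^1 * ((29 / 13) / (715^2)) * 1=11600 / 265837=0.04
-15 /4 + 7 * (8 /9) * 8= 1657 /36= 46.03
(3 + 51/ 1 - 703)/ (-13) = 649/ 13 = 49.92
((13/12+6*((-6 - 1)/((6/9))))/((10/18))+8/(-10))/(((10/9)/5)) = -4041/8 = -505.12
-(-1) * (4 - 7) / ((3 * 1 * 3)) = -1 / 3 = -0.33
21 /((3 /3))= 21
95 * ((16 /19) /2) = 40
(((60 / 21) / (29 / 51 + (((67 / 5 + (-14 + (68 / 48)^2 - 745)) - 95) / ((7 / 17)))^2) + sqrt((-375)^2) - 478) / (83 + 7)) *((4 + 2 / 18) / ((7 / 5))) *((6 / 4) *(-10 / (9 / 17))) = 580192634866382832695 / 6093245117125759194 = 95.22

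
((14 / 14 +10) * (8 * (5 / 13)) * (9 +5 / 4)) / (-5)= -902 / 13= -69.38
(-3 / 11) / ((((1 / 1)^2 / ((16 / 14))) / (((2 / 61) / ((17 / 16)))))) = -768 / 79849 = -0.01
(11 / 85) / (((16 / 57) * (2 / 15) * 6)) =627 / 1088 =0.58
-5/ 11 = -0.45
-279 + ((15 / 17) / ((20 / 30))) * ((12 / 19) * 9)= -87687 / 323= -271.48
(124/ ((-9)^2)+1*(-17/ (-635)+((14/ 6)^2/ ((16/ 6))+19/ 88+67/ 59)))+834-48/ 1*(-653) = 2148618436891/ 66762630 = 32182.95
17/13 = 1.31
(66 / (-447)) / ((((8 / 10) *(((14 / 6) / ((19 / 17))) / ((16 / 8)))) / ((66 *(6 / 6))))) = -206910 / 17731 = -11.67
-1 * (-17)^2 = -289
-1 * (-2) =2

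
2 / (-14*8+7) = -2 / 105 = -0.02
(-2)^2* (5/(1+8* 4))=20/33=0.61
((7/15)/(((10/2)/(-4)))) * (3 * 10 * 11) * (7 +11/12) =-2926/3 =-975.33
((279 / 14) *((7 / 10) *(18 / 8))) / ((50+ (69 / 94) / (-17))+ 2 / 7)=14044023 / 22480520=0.62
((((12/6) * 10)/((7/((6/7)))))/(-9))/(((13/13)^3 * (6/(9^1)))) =-20/49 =-0.41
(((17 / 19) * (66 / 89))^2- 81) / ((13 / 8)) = -141759432 / 2859481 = -49.58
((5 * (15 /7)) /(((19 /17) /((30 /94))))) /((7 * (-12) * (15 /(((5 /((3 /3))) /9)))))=-2125 /1575252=-0.00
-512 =-512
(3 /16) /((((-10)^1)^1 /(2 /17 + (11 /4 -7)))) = 843 /10880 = 0.08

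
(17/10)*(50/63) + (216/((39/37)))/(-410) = 142609/167895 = 0.85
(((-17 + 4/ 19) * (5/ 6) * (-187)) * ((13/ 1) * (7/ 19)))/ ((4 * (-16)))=-27142115/ 138624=-195.80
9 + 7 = 16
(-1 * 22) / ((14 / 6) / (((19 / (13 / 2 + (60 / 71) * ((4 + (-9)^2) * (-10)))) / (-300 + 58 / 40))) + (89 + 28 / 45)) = -10684080 / 12717670243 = -0.00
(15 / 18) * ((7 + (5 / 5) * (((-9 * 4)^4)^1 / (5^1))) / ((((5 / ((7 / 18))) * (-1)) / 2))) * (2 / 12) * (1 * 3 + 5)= -58062.01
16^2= 256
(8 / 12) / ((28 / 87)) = 29 / 14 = 2.07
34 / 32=17 / 16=1.06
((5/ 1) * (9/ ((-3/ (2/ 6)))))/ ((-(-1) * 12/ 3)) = -5/ 4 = -1.25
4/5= 0.80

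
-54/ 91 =-0.59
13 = 13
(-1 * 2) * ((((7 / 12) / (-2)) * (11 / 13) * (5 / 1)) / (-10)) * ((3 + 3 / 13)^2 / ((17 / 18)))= -101871 / 37349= -2.73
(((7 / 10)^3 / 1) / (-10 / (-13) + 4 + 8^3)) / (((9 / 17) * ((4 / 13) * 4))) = 985439 / 967392000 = 0.00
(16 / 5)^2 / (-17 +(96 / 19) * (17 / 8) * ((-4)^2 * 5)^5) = 4864 / 16711679991925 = 0.00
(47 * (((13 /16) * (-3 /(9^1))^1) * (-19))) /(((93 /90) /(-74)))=-17319.88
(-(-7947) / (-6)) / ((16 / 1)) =-2649 / 32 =-82.78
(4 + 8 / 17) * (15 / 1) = 1140 / 17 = 67.06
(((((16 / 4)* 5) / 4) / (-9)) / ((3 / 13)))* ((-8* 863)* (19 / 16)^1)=1065805 / 54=19737.13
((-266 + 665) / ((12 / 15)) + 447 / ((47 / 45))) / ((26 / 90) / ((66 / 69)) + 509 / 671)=5260723875 / 6020606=873.79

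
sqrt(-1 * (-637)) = 7 * sqrt(13) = 25.24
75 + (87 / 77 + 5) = 6247 / 77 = 81.13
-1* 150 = -150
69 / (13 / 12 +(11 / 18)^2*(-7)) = -5589 / 124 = -45.07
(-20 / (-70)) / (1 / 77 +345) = 11 / 13283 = 0.00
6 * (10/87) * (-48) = -960/29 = -33.10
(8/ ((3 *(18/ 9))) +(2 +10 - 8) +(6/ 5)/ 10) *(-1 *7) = -2863/ 75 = -38.17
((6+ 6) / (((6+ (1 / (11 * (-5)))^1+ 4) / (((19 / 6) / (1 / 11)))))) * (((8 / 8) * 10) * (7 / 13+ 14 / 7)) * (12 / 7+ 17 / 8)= 135928375 / 33306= 4081.20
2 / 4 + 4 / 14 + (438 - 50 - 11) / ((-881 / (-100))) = 43.58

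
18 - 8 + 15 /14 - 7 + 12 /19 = 1251 /266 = 4.70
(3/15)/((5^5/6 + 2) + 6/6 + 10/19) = 114/298885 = 0.00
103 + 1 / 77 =7932 / 77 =103.01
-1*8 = -8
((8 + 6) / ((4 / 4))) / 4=7 / 2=3.50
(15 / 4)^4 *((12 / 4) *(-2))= -151875 / 128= -1186.52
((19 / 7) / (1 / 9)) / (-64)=-171 / 448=-0.38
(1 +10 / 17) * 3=81 / 17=4.76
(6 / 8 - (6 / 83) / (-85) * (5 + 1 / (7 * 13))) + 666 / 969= 1.44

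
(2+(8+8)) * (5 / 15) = 6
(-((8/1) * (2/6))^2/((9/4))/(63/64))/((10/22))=-180224/25515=-7.06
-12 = -12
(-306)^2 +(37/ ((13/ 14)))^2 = 16092808/ 169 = 95223.72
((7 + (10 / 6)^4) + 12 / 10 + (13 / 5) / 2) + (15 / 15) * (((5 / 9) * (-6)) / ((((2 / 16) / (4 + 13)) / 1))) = -70651 / 162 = -436.12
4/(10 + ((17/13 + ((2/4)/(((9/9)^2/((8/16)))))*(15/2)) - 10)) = 416/331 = 1.26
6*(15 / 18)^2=25 / 6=4.17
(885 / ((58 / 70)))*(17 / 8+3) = 1269975 / 232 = 5474.03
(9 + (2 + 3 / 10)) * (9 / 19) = 1017 / 190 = 5.35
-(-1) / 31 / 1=1 / 31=0.03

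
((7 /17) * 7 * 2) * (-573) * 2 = -112308 /17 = -6606.35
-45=-45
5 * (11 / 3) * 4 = 220 / 3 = 73.33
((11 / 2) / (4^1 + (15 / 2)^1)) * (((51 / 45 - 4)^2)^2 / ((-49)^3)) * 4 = -150427244 / 136987554375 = -0.00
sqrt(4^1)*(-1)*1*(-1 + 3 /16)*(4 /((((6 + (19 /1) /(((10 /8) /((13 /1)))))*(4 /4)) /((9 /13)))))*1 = 45 /2036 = 0.02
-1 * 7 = -7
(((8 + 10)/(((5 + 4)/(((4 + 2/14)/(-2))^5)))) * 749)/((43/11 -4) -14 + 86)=-24141622373/30387056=-794.47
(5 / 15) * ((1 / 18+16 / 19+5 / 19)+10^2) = 34597 / 1026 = 33.72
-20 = -20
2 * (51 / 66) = 17 / 11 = 1.55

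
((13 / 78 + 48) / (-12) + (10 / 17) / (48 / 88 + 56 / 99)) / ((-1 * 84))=4265 / 102816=0.04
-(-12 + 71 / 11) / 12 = 61 / 132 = 0.46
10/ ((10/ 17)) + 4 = 21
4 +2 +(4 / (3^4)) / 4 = 487 / 81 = 6.01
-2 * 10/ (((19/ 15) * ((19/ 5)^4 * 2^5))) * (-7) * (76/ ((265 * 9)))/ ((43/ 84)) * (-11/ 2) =-1684375/ 297001559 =-0.01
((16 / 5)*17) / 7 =272 / 35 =7.77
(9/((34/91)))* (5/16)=4095/544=7.53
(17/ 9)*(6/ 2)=17/ 3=5.67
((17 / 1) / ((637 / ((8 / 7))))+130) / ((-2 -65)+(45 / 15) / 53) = -15364859 / 7910266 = -1.94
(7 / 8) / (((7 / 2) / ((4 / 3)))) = 1 / 3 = 0.33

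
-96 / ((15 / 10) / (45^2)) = -129600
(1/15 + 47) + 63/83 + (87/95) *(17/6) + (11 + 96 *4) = 21072841/47310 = 445.42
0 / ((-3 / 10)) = 0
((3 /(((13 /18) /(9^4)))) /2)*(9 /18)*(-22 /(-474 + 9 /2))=1299078 /4069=319.26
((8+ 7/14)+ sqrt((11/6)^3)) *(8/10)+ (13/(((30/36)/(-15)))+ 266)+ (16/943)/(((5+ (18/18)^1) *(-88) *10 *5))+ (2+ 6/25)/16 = 11 *sqrt(66)/45+ 30294346/777975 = 40.93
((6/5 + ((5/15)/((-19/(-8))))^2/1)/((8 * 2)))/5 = 9907/649800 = 0.02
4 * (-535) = -2140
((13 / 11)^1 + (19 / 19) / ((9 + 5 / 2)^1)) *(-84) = -26964 / 253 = -106.58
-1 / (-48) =1 / 48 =0.02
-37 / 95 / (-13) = 37 / 1235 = 0.03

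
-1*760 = -760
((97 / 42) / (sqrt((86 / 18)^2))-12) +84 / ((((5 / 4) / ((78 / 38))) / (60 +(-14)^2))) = 2018825013 / 57190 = 35300.31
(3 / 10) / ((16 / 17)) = 51 / 160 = 0.32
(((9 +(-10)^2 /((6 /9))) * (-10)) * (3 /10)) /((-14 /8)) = 1908 /7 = 272.57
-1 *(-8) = 8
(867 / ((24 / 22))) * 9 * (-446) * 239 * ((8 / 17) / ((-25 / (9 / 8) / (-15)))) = -2421868977 / 10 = -242186897.70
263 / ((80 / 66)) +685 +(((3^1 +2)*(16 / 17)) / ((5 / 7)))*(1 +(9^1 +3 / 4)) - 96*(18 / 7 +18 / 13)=36695973 / 61880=593.02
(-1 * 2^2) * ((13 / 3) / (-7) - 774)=65068 / 21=3098.48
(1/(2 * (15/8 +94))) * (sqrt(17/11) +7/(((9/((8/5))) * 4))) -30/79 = -1031026/2726685 +4 * sqrt(187)/8437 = -0.37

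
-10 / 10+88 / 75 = 13 / 75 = 0.17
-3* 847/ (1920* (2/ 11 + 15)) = -9317/ 106880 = -0.09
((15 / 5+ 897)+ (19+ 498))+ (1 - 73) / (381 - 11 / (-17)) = 1149034 / 811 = 1416.81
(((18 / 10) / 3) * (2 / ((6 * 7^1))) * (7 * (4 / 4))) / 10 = 1 / 50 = 0.02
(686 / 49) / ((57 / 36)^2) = 2016 / 361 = 5.58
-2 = -2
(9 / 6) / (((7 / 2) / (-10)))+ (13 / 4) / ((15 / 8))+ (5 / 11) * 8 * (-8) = -36548 / 1155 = -31.64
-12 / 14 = -6 / 7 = -0.86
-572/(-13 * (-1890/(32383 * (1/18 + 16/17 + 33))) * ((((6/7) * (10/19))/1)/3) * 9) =-70407992941/3717900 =-18937.57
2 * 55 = 110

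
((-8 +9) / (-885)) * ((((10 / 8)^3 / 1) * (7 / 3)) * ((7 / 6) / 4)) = -1225 / 815616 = -0.00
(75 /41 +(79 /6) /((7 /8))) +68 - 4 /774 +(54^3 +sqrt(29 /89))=sqrt(2581) /89 +17498795633 /111069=157549.44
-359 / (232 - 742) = 359 / 510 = 0.70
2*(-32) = -64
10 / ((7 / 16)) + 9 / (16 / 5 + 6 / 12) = 6550 / 259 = 25.29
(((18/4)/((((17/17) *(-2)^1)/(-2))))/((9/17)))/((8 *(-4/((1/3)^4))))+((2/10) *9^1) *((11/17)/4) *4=511771/440640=1.16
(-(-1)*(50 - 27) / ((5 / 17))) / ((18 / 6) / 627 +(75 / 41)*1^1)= 3350479 / 78580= 42.64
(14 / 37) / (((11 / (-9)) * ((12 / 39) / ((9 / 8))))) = -7371 / 6512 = -1.13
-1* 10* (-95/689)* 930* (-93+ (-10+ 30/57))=-90535500/689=-131401.31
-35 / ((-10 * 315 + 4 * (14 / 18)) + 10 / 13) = 4095 / 368096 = 0.01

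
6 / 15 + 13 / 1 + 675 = 3442 / 5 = 688.40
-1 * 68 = -68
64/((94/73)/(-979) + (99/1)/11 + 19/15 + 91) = 68608320/108556963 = 0.63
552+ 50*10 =1052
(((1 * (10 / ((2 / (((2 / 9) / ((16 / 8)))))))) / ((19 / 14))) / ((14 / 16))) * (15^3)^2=101250000 / 19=5328947.37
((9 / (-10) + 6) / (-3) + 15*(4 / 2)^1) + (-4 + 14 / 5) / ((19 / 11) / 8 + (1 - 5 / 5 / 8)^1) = 136 / 5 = 27.20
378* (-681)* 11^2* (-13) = 404918514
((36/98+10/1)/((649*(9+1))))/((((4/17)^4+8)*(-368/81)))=-286393509/6518675831360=-0.00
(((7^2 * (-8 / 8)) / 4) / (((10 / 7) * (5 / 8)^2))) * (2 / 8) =-5.49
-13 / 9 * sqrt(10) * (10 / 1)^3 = -13000 * sqrt(10) / 9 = -4567.73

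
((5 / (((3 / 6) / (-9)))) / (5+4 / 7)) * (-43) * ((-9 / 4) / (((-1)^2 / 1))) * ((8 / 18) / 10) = -903 / 13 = -69.46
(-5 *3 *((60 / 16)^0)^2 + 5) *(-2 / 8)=5 / 2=2.50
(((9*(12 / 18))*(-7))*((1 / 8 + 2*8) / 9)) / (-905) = 0.08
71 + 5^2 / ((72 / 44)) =1553 / 18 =86.28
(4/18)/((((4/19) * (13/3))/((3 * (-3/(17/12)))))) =-342/221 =-1.55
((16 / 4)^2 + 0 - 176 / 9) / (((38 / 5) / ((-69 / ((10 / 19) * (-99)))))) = -184 / 297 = -0.62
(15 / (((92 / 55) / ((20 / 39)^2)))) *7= 192500 / 11661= 16.51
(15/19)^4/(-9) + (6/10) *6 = 2317653/651605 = 3.56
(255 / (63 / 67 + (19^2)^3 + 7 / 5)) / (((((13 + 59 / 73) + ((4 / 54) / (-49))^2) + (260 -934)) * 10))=-727673026815 / 886314461479972877164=-0.00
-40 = -40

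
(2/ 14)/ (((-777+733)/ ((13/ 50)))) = -13/ 15400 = -0.00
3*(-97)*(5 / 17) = -1455 / 17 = -85.59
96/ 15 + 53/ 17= 809/ 85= 9.52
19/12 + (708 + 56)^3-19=445943726.58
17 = 17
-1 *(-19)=19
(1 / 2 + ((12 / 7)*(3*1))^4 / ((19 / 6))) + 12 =21295867 / 91238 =233.41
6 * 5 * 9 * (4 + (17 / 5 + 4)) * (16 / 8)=6156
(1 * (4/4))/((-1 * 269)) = -1/269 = -0.00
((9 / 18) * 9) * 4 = 18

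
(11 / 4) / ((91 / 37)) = 1.12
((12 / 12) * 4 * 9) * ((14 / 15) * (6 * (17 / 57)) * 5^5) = 3570000 / 19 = 187894.74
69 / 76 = 0.91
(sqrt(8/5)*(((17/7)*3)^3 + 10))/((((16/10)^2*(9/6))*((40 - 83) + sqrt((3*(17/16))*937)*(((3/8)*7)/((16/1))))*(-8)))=247420*sqrt(477870)/2065261751 + 5447198720*sqrt(10)/43370496771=0.48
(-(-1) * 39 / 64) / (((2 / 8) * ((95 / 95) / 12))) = 117 / 4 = 29.25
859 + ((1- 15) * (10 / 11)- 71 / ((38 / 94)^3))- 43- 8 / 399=-430104187 / 1584429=-271.46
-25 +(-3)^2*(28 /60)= -104 /5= -20.80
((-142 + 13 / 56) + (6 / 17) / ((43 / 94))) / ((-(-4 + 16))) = 11.75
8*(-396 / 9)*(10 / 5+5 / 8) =-924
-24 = -24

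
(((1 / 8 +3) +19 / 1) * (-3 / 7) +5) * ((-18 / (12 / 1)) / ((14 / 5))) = 3765 / 1568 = 2.40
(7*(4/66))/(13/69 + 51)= 0.01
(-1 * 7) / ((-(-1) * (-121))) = 7 / 121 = 0.06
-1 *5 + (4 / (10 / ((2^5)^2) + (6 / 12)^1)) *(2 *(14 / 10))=22147 / 1305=16.97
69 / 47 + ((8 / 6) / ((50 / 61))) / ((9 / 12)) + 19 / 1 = 239386 / 10575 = 22.64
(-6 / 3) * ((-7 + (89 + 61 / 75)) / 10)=-6211 / 375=-16.56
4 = 4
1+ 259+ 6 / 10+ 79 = 1698 / 5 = 339.60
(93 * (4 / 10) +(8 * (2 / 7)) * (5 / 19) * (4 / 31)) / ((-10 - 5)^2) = 768478 / 4638375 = 0.17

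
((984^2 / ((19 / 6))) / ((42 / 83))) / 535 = 80365248 / 71155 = 1129.44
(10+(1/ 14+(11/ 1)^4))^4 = 1770066918431042400625/ 38416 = 46076294211553581.86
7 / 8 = 0.88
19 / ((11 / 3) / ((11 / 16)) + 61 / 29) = 1653 / 647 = 2.55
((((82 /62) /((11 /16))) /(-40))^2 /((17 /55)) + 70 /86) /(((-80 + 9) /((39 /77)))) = -1237776423 /211228506335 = -0.01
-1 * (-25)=25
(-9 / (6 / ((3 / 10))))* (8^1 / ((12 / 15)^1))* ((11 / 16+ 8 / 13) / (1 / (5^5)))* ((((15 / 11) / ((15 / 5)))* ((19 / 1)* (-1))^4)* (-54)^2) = -3164810669129.70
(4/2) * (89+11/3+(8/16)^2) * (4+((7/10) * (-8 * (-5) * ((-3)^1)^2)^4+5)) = 4369800963345/2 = 2184900481672.50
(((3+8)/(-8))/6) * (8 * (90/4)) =-165/4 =-41.25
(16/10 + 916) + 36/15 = 920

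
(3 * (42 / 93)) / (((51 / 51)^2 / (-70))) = -2940 / 31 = -94.84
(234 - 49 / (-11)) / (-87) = -2623 / 957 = -2.74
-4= -4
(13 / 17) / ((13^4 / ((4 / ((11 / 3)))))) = 12 / 410839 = 0.00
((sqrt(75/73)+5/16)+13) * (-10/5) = -213/8 - 10 * sqrt(219)/73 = -28.65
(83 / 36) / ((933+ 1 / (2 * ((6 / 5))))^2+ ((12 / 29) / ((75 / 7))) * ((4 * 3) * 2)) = 240700 / 90960337493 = 0.00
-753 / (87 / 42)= -10542 / 29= -363.52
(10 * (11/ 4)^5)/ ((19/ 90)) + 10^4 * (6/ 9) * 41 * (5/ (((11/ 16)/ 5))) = 1596587803675/ 160512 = 9946843.87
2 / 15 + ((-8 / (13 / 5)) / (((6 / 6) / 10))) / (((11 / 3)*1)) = -17714 / 2145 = -8.26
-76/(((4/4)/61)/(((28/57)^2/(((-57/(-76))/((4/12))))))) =-765184/1539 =-497.20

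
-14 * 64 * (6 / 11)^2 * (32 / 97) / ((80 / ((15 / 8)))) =-24192 / 11737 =-2.06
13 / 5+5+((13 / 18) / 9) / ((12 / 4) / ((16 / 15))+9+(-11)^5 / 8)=990847694 / 130374765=7.60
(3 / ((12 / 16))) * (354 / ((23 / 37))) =52392 / 23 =2277.91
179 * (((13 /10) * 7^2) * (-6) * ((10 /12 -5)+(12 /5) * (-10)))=19269887 /10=1926988.70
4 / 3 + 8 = 28 / 3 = 9.33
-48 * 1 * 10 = -480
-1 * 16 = -16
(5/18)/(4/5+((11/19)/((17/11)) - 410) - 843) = -8075/36390564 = -0.00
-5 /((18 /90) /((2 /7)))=-50 /7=-7.14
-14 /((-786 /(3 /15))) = 7 /1965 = 0.00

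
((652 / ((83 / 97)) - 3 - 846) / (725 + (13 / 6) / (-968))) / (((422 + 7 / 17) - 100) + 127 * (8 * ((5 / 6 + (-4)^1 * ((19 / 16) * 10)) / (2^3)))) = 2139510384 / 99891704162257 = 0.00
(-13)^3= -2197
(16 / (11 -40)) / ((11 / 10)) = -160 / 319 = -0.50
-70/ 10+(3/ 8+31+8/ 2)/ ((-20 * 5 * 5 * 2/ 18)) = -30547/ 4000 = -7.64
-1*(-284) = 284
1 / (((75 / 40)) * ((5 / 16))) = 128 / 75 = 1.71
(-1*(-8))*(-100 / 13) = -800 / 13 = -61.54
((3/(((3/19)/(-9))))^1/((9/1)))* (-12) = 228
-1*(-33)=33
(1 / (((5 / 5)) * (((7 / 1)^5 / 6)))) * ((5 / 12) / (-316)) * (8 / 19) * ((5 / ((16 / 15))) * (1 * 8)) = -0.00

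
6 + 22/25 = 172/25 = 6.88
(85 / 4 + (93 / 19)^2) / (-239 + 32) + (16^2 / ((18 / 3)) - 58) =-4648537 / 298908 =-15.55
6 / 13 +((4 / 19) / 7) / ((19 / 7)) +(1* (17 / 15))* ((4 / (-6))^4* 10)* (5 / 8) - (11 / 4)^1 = -4006013 / 4561596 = -0.88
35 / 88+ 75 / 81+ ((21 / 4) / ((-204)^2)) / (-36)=9694961 / 7324416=1.32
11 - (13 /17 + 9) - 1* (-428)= 7297 /17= 429.24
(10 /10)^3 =1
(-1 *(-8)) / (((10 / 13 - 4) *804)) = -0.00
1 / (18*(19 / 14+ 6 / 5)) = 35 / 1611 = 0.02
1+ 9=10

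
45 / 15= 3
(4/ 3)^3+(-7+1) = -98/ 27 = -3.63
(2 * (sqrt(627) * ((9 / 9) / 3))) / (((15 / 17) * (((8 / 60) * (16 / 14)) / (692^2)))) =7123102 * sqrt(627) / 3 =59454082.17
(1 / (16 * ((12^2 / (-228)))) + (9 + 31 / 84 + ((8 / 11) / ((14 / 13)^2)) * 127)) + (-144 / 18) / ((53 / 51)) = 148479017 / 1828288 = 81.21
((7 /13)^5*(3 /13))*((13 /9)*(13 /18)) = 0.01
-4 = -4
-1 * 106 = -106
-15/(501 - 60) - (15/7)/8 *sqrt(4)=-335/588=-0.57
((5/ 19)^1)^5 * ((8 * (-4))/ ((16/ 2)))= -12500/ 2476099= -0.01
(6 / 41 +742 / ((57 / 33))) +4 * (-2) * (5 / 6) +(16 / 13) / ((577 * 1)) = 7416186080 / 17529837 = 423.06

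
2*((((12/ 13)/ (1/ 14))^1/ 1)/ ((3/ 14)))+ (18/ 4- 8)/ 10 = 31269/ 260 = 120.27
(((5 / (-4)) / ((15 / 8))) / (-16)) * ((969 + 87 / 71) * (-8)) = -22962 / 71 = -323.41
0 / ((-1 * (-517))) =0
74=74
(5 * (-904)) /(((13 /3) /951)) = -991966.15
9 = 9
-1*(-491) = 491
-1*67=-67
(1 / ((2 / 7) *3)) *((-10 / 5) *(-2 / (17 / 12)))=56 / 17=3.29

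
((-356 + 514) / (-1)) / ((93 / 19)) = -3002 / 93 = -32.28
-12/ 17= -0.71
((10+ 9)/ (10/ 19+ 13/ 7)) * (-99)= -250173/ 317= -789.19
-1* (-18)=18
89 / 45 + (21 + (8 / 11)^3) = 1399294 / 59895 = 23.36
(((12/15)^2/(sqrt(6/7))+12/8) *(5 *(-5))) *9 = -675/2-24 *sqrt(42) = -493.04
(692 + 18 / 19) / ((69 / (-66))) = -289652 / 437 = -662.82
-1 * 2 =-2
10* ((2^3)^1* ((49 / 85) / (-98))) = -8 / 17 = -0.47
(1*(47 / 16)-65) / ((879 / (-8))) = 331 / 586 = 0.56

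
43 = 43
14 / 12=7 / 6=1.17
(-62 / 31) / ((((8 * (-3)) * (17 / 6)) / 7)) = 7 / 34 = 0.21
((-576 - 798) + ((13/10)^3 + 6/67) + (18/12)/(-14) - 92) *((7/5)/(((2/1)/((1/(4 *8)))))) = -686531857/21440000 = -32.02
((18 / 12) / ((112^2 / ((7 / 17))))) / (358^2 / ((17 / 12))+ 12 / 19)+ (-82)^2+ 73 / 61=6725.20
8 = 8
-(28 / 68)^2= -0.17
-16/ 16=-1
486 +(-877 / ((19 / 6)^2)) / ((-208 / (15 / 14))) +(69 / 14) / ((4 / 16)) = 133024155 / 262808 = 506.16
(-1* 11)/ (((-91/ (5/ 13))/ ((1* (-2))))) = -110/ 1183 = -0.09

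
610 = 610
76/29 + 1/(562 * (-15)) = 640651/244470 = 2.62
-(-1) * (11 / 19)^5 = 161051 / 2476099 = 0.07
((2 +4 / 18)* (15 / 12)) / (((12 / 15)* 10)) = 25 / 72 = 0.35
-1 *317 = -317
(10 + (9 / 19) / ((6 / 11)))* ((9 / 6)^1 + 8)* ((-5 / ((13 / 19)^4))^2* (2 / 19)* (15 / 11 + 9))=526065865194975 / 8973037931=58627.40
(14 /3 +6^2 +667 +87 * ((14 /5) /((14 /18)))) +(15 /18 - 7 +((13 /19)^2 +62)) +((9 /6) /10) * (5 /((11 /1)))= 85554109 /79420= 1077.24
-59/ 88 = -0.67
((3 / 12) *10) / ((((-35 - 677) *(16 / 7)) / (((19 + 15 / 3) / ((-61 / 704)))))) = 2310 / 5429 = 0.43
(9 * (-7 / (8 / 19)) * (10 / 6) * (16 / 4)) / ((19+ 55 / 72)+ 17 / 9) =-46.07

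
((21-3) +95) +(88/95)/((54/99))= 114.70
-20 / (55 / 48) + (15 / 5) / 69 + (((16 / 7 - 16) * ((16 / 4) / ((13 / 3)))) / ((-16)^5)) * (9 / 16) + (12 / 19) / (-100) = -24965954893793 / 1433393561600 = -17.42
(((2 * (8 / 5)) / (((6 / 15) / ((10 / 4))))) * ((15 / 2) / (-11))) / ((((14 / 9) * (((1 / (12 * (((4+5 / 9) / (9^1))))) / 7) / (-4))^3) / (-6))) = -258748978.38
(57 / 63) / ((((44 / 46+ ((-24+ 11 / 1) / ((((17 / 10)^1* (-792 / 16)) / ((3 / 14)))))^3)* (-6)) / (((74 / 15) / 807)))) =-5180886292043 / 5376075943505910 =-0.00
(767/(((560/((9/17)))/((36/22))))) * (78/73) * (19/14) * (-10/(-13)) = 1.32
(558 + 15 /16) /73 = 8943 /1168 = 7.66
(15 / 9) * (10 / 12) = 25 / 18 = 1.39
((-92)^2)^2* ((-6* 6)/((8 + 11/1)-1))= -143278592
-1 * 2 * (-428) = 856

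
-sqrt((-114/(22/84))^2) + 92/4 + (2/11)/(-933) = -4231157/10263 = -412.27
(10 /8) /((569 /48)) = 60 /569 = 0.11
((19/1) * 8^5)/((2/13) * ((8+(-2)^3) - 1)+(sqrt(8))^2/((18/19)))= 36421632/485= 75096.15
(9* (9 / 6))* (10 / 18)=15 / 2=7.50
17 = 17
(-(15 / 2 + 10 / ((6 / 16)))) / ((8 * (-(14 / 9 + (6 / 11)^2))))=2.30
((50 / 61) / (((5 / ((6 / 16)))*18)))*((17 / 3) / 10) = 17 / 8784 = 0.00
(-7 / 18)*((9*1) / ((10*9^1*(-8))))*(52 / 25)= 91 / 9000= 0.01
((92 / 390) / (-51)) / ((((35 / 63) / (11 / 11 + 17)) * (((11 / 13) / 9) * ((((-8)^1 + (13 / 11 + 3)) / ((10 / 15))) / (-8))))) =-6624 / 2975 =-2.23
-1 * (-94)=94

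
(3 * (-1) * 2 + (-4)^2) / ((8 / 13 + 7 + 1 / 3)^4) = 2313441 / 923521000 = 0.00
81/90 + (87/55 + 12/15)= 3.28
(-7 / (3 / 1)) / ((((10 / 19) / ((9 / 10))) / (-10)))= 399 / 10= 39.90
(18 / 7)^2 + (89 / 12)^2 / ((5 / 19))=7607731 / 35280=215.64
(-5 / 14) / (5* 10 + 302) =-5 / 4928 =-0.00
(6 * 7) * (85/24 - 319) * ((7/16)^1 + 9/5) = -29645.20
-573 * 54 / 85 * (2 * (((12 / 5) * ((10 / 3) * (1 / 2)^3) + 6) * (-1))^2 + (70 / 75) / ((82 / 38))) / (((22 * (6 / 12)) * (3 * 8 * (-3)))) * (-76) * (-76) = 50088212832 / 191675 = 261318.44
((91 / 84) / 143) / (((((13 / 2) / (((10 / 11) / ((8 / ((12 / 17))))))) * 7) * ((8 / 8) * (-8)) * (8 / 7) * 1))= -0.00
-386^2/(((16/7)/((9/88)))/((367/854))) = -123033447/42944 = -2864.97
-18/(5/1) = -18/5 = -3.60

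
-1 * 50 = -50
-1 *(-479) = 479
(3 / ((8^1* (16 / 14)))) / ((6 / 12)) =21 / 32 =0.66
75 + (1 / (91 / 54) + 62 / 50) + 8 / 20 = 175706 / 2275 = 77.23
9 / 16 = 0.56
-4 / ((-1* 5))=4 / 5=0.80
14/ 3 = 4.67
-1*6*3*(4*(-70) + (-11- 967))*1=22644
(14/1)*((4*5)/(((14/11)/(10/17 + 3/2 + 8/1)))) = 37730/17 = 2219.41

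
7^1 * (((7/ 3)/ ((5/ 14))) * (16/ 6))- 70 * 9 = -22862/ 45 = -508.04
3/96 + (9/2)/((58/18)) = 1325/928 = 1.43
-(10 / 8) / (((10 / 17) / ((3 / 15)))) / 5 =-17 / 200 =-0.08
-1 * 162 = -162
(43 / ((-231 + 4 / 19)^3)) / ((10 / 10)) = -294937 / 84315766625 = -0.00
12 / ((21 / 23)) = 92 / 7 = 13.14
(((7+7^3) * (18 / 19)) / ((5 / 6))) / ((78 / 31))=39060 / 247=158.14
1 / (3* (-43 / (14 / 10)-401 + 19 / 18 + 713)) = 42 / 35575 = 0.00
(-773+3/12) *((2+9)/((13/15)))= -9807.98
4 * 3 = 12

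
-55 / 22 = -5 / 2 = -2.50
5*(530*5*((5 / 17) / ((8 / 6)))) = 99375 / 34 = 2922.79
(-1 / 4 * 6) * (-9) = 27 / 2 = 13.50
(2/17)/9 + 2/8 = 161/612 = 0.26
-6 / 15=-2 / 5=-0.40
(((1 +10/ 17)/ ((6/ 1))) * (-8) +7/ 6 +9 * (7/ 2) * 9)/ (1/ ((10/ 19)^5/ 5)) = 288200000/ 126281049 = 2.28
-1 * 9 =-9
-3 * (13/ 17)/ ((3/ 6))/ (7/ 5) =-390/ 119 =-3.28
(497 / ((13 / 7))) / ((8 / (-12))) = -10437 / 26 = -401.42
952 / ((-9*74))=-476 / 333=-1.43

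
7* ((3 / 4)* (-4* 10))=-210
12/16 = 3/4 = 0.75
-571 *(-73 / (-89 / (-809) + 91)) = 33721547 / 73708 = 457.50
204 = 204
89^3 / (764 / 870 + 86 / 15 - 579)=-306661515 / 248989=-1231.63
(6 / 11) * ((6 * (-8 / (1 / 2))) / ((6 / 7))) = -672 / 11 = -61.09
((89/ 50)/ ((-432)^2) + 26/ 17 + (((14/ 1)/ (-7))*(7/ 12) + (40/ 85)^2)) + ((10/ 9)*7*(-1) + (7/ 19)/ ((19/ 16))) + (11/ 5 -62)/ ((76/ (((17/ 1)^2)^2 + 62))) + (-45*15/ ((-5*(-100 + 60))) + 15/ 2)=-64027464453403039/ 973514764800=-65769.38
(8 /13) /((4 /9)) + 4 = 70 /13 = 5.38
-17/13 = -1.31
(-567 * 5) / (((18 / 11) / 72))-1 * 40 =-124780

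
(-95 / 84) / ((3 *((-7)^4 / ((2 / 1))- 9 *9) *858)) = -95 / 242053812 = -0.00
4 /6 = 2 /3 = 0.67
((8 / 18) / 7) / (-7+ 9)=2 / 63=0.03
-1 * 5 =-5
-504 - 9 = -513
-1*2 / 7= -2 / 7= -0.29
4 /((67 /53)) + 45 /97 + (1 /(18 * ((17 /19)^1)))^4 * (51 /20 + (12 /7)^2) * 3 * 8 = 2815392728474507 /775578608514360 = 3.63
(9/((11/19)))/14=171/154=1.11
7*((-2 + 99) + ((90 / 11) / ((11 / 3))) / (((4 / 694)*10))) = 229901 / 242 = 950.00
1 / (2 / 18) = 9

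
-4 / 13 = -0.31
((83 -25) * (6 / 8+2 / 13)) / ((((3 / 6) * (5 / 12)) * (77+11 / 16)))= 261696 / 80795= 3.24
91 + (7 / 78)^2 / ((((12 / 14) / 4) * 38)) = 31558051 / 346788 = 91.00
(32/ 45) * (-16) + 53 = 1873/ 45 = 41.62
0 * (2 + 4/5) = 0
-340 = -340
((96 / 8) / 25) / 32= 3 / 200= 0.02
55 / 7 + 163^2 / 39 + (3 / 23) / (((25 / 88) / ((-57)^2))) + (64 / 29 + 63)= 10224570037 / 4552275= 2246.04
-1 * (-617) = 617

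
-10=-10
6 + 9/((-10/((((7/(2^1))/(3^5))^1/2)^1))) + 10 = 15.99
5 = 5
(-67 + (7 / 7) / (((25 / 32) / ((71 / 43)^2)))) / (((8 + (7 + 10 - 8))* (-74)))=2935763 / 58151050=0.05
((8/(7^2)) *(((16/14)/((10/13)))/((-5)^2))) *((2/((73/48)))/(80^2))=156/78246875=0.00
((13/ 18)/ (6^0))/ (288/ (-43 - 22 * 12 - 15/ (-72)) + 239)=0.00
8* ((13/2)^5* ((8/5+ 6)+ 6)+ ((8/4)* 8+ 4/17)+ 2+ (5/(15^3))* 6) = 4829223737/3825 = 1262542.15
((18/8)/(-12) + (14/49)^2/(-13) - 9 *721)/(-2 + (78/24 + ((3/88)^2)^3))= -5191.36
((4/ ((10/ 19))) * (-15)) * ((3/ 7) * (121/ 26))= -20691/ 91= -227.37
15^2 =225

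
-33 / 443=-0.07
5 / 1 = 5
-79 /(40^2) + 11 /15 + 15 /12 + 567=2730883 /4800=568.93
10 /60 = 1 /6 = 0.17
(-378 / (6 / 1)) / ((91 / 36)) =-324 / 13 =-24.92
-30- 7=-37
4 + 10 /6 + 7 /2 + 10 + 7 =157 /6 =26.17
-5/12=-0.42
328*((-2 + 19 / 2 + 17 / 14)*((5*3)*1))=300120 / 7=42874.29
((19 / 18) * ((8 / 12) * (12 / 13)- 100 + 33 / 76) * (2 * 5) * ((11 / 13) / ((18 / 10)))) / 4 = -26884825 / 219024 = -122.75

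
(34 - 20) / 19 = 14 / 19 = 0.74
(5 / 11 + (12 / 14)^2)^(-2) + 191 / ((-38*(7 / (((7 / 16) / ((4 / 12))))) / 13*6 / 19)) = -1001624179 / 26296384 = -38.09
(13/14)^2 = 169/196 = 0.86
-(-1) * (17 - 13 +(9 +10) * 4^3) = 1220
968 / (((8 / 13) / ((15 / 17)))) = 23595 / 17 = 1387.94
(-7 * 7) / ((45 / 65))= -637 / 9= -70.78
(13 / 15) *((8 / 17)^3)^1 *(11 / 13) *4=22528 / 73695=0.31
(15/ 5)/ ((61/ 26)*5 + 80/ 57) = 4446/ 19465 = 0.23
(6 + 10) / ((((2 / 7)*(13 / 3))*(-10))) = -84 / 65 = -1.29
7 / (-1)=-7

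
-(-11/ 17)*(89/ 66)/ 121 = 89/ 12342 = 0.01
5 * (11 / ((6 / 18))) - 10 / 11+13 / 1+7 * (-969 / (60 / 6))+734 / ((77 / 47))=-40951 / 770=-53.18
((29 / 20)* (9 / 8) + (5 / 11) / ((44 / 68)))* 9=406629 / 19360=21.00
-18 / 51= -6 / 17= -0.35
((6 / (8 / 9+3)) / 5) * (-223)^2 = 2685366 / 175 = 15344.95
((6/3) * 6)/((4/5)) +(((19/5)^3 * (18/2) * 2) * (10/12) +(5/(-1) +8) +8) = 21227/25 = 849.08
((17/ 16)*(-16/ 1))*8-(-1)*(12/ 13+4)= -1704/ 13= -131.08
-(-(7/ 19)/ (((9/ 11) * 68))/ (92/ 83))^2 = -40844881/ 1144420690176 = -0.00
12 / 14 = 6 / 7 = 0.86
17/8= 2.12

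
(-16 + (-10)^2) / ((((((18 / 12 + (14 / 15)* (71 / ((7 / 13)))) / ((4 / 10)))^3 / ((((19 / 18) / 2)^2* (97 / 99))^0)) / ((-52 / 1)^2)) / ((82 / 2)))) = 16092131328 / 52187836553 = 0.31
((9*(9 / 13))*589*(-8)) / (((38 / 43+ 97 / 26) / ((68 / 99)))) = -248001984 / 56749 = -4370.16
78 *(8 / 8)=78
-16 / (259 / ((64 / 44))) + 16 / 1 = 45328 / 2849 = 15.91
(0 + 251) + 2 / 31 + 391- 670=-866 / 31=-27.94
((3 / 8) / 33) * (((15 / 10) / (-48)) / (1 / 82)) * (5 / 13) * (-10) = 1025 / 9152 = 0.11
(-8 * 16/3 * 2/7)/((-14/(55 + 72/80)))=35776/735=48.67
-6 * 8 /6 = -8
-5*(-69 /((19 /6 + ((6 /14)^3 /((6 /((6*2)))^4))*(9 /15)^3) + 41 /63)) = 84.36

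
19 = 19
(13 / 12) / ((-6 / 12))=-2.17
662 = 662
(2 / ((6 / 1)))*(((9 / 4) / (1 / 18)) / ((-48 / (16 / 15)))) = -3 / 10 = -0.30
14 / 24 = 7 / 12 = 0.58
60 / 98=30 / 49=0.61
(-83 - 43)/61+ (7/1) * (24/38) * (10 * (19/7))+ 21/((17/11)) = 136389/1037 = 131.52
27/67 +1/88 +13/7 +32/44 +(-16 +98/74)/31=119547759/47338984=2.53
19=19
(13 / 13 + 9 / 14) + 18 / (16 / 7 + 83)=5165 / 2786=1.85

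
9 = 9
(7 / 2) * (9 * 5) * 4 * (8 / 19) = 5040 / 19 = 265.26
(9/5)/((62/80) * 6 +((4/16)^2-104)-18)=-144/9383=-0.02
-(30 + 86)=-116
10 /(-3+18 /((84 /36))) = 70 /33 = 2.12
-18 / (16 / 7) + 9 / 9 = -55 / 8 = -6.88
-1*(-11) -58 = -47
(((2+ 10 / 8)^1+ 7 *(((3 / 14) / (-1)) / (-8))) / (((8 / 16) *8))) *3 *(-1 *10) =-825 / 32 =-25.78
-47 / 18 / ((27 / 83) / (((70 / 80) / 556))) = -27307 / 2161728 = -0.01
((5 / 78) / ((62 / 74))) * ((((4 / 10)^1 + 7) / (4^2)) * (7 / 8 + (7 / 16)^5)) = 426357253 / 13522436096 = 0.03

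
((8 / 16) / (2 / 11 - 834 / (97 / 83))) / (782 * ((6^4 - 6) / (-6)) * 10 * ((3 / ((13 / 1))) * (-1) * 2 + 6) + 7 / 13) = 13871 / 184303611128128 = 0.00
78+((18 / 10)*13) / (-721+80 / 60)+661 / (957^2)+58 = 1344261906376 / 9886589955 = 135.97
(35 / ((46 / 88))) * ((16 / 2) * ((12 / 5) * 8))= 236544 / 23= 10284.52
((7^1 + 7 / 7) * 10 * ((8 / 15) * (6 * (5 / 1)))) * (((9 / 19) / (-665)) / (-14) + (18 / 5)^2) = 1467202176 / 88445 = 16588.87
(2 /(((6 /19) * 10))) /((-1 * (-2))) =19 /60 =0.32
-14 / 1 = -14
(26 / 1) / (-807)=-26 / 807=-0.03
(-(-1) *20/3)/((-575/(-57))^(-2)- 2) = -6612500/1974003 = -3.35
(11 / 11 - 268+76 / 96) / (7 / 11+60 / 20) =-70279 / 960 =-73.21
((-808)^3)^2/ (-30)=-139135569179574272/ 15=-9275704611971618.13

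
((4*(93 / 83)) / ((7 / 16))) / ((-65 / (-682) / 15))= 12177792 / 7553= 1612.31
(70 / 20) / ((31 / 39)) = 273 / 62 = 4.40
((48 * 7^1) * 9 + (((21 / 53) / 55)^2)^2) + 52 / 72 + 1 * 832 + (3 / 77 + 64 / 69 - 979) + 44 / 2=606951156873332796563 / 209243809166411250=2900.69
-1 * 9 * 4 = -36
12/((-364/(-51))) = 153/91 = 1.68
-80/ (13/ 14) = -1120/ 13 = -86.15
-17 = -17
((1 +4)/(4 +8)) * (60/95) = 5/19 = 0.26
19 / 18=1.06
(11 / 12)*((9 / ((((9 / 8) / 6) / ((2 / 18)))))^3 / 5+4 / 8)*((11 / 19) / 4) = 4.09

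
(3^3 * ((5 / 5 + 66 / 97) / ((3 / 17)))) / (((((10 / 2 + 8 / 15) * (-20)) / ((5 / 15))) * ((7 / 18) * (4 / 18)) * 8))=-2020059 / 1803424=-1.12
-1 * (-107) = 107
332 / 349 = 0.95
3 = 3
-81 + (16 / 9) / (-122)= -81.01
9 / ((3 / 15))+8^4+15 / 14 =4142.07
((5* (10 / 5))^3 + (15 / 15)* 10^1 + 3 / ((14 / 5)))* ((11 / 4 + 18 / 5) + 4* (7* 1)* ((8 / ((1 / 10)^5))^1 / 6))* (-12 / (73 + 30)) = -634145078611 / 1442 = -439767738.29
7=7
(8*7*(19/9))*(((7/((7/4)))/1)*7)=29792/9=3310.22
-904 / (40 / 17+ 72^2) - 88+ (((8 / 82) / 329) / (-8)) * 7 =-3745208747 / 42474934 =-88.17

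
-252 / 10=-126 / 5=-25.20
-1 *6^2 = -36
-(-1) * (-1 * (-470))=470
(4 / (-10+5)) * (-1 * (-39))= -156 / 5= -31.20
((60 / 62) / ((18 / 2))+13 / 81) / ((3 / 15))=3365 / 2511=1.34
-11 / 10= -1.10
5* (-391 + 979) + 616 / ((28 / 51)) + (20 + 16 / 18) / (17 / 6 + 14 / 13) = 3721618 / 915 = 4067.34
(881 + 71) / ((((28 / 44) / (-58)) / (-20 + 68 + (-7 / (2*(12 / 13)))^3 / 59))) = -208221491731 / 50976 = -4084696.56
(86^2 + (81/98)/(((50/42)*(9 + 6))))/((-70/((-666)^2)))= -1435245309009/30625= -46865152.95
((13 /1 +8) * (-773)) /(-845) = 16233 /845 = 19.21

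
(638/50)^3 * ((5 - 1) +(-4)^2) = 129847036/3125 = 41551.05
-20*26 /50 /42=-26 /105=-0.25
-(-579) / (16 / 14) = 4053 / 8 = 506.62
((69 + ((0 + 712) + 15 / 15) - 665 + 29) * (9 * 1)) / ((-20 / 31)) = -20367 / 10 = -2036.70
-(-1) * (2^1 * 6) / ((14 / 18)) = 108 / 7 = 15.43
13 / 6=2.17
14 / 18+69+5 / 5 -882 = -7301 / 9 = -811.22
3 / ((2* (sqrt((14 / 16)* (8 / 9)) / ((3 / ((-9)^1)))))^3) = -3* sqrt(7) / 392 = -0.02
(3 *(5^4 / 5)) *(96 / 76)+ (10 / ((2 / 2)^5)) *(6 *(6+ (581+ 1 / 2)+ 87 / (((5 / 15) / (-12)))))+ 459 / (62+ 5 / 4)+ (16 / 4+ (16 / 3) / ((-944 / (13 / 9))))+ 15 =-1165250048980 / 7657551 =-152170.07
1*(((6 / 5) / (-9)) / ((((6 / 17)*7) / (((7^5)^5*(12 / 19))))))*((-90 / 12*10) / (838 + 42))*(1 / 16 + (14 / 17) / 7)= 9387480337647754305649 / 13376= 701815216630364406.82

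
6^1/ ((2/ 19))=57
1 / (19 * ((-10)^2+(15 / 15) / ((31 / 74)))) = 31 / 60306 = 0.00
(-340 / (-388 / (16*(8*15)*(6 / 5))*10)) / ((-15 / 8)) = -52224 / 485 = -107.68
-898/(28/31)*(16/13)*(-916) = 101998432/91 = 1120861.89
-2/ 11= -0.18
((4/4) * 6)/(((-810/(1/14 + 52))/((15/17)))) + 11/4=1147/476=2.41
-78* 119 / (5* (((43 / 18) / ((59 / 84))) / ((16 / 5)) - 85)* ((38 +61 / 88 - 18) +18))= 35048832 / 61318375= 0.57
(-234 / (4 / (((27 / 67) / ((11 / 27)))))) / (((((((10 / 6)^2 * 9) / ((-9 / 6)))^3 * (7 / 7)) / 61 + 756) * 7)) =-10805967 / 889040152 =-0.01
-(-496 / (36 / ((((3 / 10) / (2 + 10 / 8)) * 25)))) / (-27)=-1240 / 1053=-1.18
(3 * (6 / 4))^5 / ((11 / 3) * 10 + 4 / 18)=531441 / 10624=50.02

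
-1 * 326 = -326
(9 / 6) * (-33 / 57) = -33 / 38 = -0.87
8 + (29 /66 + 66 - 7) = 4451 /66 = 67.44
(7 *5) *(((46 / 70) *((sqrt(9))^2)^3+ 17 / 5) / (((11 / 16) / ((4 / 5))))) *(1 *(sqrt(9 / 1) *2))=6484224 / 55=117894.98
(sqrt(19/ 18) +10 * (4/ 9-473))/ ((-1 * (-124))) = -21265/ 558 +sqrt(38)/ 744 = -38.10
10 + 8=18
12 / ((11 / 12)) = 144 / 11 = 13.09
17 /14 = 1.21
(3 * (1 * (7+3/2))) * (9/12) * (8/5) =153/5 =30.60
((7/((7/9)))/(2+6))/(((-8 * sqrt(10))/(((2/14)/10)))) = -9 * sqrt(10)/44800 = -0.00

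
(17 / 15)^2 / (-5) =-0.26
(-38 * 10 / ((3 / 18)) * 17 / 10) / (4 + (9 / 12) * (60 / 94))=-364344 / 421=-865.43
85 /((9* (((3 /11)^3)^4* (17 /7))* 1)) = 109844993185235 /4782969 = 22965859.32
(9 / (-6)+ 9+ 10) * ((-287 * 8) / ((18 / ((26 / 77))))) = -74620 / 99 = -753.74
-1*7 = -7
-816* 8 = -6528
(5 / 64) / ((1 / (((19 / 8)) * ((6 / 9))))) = 95 / 768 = 0.12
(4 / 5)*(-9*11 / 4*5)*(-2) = 198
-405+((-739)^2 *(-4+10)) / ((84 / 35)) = 2729795 / 2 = 1364897.50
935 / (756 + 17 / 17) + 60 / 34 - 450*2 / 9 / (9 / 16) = -20242955 / 115821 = -174.78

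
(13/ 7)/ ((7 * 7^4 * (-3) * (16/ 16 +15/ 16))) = -208/ 10941357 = -0.00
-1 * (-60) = 60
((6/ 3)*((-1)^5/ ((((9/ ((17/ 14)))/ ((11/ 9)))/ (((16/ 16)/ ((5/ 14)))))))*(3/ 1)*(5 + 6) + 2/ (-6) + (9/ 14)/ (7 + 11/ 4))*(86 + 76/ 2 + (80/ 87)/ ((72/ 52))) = -36864050308/ 9619155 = -3832.36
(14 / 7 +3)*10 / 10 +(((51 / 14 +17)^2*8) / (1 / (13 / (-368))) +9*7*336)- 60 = 20992.57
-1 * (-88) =88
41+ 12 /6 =43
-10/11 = -0.91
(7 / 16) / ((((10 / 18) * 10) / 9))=567 / 800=0.71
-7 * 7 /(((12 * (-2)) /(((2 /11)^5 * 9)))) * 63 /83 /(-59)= -37044 /788666747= -0.00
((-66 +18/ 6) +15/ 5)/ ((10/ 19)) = -114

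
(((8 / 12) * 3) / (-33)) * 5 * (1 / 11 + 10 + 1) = -1220 / 363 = -3.36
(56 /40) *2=14 /5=2.80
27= 27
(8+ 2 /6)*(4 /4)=25 /3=8.33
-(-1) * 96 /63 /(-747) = -32 /15687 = -0.00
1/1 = 1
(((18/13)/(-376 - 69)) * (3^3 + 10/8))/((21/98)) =-2373/5785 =-0.41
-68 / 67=-1.01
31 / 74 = 0.42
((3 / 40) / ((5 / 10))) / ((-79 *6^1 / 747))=-0.24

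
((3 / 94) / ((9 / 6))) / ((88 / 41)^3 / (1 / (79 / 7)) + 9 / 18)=964894 / 5083286081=0.00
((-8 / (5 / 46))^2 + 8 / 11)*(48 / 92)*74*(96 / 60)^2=84671950848 / 158125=535474.79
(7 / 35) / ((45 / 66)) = 22 / 75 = 0.29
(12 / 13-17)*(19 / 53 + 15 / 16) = -229691 / 11024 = -20.84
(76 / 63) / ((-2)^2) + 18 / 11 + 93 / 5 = 71164 / 3465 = 20.54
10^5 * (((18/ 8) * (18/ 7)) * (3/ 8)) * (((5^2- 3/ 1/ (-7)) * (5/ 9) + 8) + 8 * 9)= 1000687500/ 49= 20422193.88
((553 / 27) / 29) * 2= 1106 / 783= 1.41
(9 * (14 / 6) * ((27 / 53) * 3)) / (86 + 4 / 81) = 137781 / 369410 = 0.37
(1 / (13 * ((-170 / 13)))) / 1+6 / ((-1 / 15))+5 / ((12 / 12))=-85.01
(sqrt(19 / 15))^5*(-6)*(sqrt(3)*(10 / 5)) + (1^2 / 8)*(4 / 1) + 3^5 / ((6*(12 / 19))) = 27.09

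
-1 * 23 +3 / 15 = -114 / 5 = -22.80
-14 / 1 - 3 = -17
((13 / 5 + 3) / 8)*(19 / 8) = 133 / 80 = 1.66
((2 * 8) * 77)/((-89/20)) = -276.85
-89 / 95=-0.94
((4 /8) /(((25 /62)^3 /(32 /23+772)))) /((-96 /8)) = -529922308 /1078125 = -491.52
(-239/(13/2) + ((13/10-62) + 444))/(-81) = -4.28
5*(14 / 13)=70 / 13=5.38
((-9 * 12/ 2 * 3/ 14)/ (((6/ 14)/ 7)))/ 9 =-21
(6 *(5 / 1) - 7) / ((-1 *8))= -2.88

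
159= 159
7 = 7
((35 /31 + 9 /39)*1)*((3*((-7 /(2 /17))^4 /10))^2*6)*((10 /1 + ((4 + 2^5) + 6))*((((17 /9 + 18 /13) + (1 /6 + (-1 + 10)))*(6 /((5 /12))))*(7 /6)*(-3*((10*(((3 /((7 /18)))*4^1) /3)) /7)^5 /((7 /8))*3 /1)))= -174406086068009534246132121600 /19747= -8832029476275360016515528.00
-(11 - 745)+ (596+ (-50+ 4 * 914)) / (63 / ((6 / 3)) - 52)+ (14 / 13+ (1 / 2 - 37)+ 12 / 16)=1053957 / 2132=494.35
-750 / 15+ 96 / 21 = -318 / 7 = -45.43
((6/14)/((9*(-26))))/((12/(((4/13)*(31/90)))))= -31/1916460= -0.00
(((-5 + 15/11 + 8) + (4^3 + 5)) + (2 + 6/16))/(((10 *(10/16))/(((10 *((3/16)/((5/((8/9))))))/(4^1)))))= 1333/1320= 1.01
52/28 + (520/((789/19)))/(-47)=1.59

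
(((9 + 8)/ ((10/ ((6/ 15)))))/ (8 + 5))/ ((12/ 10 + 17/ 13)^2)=221/ 26569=0.01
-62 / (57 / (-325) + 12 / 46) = -463450 / 639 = -725.27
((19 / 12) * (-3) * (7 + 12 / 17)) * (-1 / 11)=2489 / 748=3.33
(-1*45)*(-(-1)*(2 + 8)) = -450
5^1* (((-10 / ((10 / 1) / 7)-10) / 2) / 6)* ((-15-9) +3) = 595 / 4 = 148.75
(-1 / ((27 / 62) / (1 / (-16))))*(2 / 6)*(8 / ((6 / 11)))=341 / 486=0.70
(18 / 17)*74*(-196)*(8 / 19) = -2088576 / 323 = -6466.18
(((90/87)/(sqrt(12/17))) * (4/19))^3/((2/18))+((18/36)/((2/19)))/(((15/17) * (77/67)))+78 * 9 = 3672000 * sqrt(51)/167284151+3264881/4620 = 706.84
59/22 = 2.68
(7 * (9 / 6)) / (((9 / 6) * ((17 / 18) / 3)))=378 / 17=22.24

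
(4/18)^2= 4/81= 0.05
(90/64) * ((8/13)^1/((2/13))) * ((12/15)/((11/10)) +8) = 540/11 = 49.09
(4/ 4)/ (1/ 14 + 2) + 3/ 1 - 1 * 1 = 72/ 29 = 2.48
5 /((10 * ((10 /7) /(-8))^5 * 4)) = -2151296 /3125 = -688.41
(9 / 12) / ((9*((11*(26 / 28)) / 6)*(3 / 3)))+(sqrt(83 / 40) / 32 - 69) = -9860 / 143+sqrt(830) / 640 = -68.91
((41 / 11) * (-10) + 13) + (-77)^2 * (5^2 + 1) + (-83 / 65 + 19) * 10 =22065895 / 143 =154306.96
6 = 6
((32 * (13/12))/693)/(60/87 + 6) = 1508/201663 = 0.01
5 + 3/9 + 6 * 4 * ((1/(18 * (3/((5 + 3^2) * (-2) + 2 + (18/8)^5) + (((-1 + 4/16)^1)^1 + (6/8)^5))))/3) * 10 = -662012944/124896573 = -5.30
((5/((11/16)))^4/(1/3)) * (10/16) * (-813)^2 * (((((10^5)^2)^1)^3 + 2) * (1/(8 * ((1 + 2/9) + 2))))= 57107721600000000000000000000114215443200000/424589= 134501180200146494610081800000000000000.00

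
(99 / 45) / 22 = 0.10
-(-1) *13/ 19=13/ 19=0.68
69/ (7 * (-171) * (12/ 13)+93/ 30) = -8970/ 143237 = -0.06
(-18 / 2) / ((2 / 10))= -45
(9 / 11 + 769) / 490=4234 / 2695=1.57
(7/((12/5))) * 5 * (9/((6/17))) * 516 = 383775/2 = 191887.50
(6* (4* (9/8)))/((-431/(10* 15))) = -9.40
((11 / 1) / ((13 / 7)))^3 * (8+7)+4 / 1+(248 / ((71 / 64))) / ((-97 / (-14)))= 47710855497 / 15130739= 3153.24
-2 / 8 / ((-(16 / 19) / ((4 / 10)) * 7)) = 19 / 1120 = 0.02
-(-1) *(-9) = -9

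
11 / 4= 2.75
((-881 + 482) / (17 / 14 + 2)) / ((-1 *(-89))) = -1862 / 1335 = -1.39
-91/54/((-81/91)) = 8281/4374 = 1.89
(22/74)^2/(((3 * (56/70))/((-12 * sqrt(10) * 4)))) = -2420 * sqrt(10)/1369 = -5.59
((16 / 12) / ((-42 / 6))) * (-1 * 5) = 20 / 21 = 0.95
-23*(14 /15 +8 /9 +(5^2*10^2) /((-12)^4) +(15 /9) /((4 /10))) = -140.52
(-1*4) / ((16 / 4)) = -1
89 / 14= 6.36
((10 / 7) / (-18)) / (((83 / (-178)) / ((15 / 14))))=2225 / 12201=0.18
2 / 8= 1 / 4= 0.25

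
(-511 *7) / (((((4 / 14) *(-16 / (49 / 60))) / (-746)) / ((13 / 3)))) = -2065726.19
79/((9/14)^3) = 216776/729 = 297.36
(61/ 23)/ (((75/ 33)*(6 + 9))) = 671/ 8625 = 0.08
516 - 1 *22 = 494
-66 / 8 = -33 / 4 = -8.25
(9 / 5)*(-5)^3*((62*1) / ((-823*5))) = 2790 / 823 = 3.39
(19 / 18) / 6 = 19 / 108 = 0.18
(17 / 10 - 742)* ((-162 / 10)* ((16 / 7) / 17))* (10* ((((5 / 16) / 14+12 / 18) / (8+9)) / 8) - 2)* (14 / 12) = -5934933279 / 1618400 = -3667.16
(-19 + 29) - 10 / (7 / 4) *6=-24.29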